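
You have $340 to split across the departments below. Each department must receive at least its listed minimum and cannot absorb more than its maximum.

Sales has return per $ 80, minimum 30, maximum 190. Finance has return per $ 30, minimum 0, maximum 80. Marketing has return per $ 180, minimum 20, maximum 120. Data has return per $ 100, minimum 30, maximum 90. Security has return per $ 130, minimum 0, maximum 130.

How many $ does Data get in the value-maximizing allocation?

60

Meeting every minimum uses 30+0+20+30+0 = 80 $, leaving 260.
Order the departments by return per $: Marketing 180 > Security 130 > Data 100 > Sales 80 > Finance 30.
Marketing: +100 to 120 (cap) — 160 left.
Give Security 130 more to hit its cap of 130 — 30 left.
Data has room for 60 more but only 30 remain, so it gets 60.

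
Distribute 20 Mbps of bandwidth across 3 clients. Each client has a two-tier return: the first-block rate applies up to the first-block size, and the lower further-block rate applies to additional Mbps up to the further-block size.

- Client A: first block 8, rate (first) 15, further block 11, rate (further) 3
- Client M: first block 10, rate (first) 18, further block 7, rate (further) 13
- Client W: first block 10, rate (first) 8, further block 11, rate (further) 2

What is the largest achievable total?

326

Rank every tier by rate: Client M/T1 18 > Client A/T1 15 > Client M/T2 13 > Client W/T1 8 > Client A/T2 3 > Client W/T2 2.
Client M/T1 (18): +10 ; 10 left.
Client A/T1 (15): +8 ; 2 left.
Client M T2 at 13: only 2 left, fill 2.
Total = 18×10 + 15×8 + 13×2 = 326.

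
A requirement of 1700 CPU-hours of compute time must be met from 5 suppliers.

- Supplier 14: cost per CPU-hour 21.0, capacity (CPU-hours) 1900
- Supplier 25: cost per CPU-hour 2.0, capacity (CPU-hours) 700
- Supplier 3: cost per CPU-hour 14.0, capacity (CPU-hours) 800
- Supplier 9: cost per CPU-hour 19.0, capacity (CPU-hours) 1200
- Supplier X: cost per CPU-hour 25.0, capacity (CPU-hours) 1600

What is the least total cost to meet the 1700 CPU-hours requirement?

Cheapest first:
Take 700 from Supplier 25 at 2.0 — need 1000 more.
Take 800 from Supplier 3 at 14.0 — need 200 more.
Supplier 9 at 19.0: take 200 of its 1200 — requirement met.
Supplier 14, Supplier X: unused.
Cost = 700×2.0 + 800×14.0 + 200×19.0 = 16400.

16400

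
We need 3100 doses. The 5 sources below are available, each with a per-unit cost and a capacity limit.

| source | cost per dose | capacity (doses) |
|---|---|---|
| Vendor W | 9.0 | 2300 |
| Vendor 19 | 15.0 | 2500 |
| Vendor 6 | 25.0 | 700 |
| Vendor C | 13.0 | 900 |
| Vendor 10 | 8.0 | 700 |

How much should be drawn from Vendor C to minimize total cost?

100

Use sources in increasing cost order.
Vendor 10 (8.0): use full 700 → 2400 doses to go.
Take 2300 from Vendor W at 9.0 → need 100 more.
Vendor C (13.0): take the remaining 100 → done.
Vendor 19, Vendor 6: unused.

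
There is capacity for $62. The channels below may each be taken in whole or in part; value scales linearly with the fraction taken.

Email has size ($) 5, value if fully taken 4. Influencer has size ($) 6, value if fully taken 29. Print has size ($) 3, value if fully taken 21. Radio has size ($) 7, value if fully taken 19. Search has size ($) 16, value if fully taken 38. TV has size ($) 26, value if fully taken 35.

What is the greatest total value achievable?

145.2

Sort by value density: Print 21/3≈7, Influencer 29/6≈4.83, Radio 19/7≈2.71, Search 38/16≈2.38, TV 35/26≈1.35, Email 4/5≈0.8.
All 3 $ of Print fit (value 21) ; 59 remain.
Take all of Influencer (6 $, value 29) ; 53 $ left.
Radio: take in full, 7 $ for value 19 ; 46 left.
All 16 $ of Search fit (value 38) ; 30 remain.
All 26 $ of TV fit (value 35) ; 4 remain.
4 $ left: a 4/5 share of Email gives 4×4/5 = 3.2.
Total value = 145.2.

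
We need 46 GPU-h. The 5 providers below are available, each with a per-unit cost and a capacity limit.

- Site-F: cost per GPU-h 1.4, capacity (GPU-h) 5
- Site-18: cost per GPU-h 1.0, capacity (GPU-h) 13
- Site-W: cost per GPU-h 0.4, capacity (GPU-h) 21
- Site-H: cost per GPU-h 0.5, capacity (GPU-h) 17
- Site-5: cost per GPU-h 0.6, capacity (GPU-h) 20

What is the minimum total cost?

21.7

Fill from the cheapest provider first.
Site-W (0.4): use full 21 → 25 GPU-h to go.
Take 17 from Site-H at 0.5 → need 8 more.
Take 8 from Site-5 at 0.6 to finish.
Site-18, Site-F: unused.
Cost = 21×0.4 + 17×0.5 + 8×0.6 = 21.7.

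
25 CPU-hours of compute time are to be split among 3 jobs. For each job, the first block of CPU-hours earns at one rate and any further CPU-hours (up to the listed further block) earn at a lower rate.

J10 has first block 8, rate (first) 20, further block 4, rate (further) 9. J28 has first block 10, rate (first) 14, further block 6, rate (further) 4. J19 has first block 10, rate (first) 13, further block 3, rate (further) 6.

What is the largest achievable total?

Rank every tier by rate: J10/first 20 > J28/first 14 > J19/first 13 > J10/second 9 > J19/second 6 > J28/second 4.
J10/first (20): +8 ; 17 left.
J28 first at 14: fill all 10 ; 7 left.
J19 first at 13: only 7 left, fill 7.
Total = 20×8 + 14×10 + 13×7 = 391.

391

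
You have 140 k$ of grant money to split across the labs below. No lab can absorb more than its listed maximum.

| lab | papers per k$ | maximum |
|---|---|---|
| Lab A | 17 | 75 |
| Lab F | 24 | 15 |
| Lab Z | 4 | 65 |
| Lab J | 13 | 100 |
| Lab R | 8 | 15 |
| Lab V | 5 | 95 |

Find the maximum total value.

Rank by papers per k$: Lab F 24 > Lab A 17 > Lab J 13 > Lab R 8 > Lab V 5 > Lab Z 4.
Give Lab F 15 to hit its cap of 15 — 125 left.
Give Lab A 75 to hit its cap of 75 — 50 left.
Lab J has room for 100 but only 50 remain, so it gets 50.
Total = 17×75 + 24×15 + 13×50 = 2285.

2285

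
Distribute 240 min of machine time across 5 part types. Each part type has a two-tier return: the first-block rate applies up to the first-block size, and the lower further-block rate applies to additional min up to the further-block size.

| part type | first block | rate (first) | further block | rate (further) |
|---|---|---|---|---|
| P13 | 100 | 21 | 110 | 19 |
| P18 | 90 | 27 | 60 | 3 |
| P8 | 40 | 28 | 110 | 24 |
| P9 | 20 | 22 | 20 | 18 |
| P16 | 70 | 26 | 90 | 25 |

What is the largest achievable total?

Order all 10 blocks by rate: P8/T1 28 > P18/T1 27 > P16/T1 26 > P16/T2 25 > P8/T2 24 > P9/T1 22 > P13/T1 21 > P13/T2 19 > P9/T2 18 > P18/T2 3.
P8 T1 at 28: fill all 40 → 200 left.
P18/T1 (27): +90 → 110 left.
P16 T1 at 26: fill all 70 → 40 left.
P16 T2 at 25: only 40 left, fill 40.
Total = 28×40 + 27×90 + 26×70 + 25×40 = 6370.

6370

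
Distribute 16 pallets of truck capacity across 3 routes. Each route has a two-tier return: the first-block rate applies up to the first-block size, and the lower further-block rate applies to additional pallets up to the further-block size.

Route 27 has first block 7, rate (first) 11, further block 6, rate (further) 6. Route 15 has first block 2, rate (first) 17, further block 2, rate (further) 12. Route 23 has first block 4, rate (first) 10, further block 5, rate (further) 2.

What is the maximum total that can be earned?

181

Treat each block as its own option and order by rate: Route 15/first 17 > Route 15/second 12 > Route 27/first 11 > Route 23/first 10 > Route 27/second 6 > Route 23/second 2.
Fill Route 15 first block (2 at 17) → 14 left.
Route 15/second (12): +2 → 12 left.
Route 27/first (11): +7 → 5 left.
Route 23 first at 10: fill all 4 → 1 left.
Route 27 second at 6: only 1 left, fill 1.
Total = 17×2 + 12×2 + 11×7 + 10×4 + 6×1 = 181.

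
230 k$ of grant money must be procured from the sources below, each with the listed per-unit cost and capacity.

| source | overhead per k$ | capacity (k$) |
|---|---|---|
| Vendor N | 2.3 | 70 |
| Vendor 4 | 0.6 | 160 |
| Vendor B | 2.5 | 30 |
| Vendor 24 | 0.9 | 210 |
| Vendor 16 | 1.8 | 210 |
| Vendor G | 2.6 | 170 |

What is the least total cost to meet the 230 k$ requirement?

Fill from the cheapest source first.
Take 160 from Vendor 4 at 0.6 — need 70 more.
Vendor 24 (0.9): take the remaining 70 — done.
Vendor 16, Vendor N, Vendor B, Vendor G: unused.
Cost = 160×0.6 + 70×0.9 = 159.

159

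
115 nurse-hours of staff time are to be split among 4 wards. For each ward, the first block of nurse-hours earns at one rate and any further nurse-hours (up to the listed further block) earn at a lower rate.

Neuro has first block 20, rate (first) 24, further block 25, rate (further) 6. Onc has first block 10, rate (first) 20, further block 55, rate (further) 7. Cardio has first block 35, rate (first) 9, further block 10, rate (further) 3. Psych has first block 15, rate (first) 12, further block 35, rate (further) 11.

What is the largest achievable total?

1560

Treat each block as its own option and order by rate: Neuro/first 24 > Onc/first 20 > Psych/first 12 > Psych/second 11 > Cardio/first 9 > Onc/second 7 > Neuro/second 6 > Cardio/second 3.
Neuro/first (24): +20 ; 95 left.
Onc/first (20): +10 ; 85 left.
Psych/first (12): +15 ; 70 left.
Fill Psych second block (35 at 11) ; 35 left.
Cardio/first (9): +35 ; 0 left.
Total = 24×20 + 20×10 + 12×15 + 11×35 + 9×35 = 1560.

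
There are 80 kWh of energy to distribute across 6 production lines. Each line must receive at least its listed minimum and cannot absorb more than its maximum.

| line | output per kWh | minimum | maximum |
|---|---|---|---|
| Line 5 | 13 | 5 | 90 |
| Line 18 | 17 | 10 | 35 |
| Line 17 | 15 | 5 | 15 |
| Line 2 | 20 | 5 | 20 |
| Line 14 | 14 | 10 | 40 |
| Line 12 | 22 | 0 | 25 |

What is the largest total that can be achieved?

Meeting every minimum uses 5+10+5+5+10+0 = 35 kWh, leaving 45.
Rank by output per kWh: Line 12 22 > Line 2 20 > Line 18 17 > Line 17 15 > Line 14 14 > Line 5 13.
Give Line 12 25 more to hit its cap of 25 — 20 left.
Line 2 takes 15 more to reach its cap of 20 — 5 left.
Only 5 left; Line 18 takes them to reach 15.
Total = 13×5 + 17×15 + 15×5 + 20×20 + 14×10 + 22×25 = 1485.

1485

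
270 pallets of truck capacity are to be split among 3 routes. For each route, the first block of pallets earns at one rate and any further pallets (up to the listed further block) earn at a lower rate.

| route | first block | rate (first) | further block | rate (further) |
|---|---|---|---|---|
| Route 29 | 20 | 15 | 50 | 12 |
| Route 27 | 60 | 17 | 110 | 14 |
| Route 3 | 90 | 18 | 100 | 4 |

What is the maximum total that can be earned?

4340

Rank every tier by rate: Route 3/tier1 18 > Route 27/tier1 17 > Route 29/tier1 15 > Route 27/tier2 14 > Route 29/tier2 12 > Route 3/tier2 4.
Fill Route 3 tier1 block (90 at 18) — 180 left.
Route 27/tier1 (17): +60 — 120 left.
Route 29 tier1 at 15: fill all 20 — 100 left.
100 remain; put them into Route 27 tier2 at 14.
Total = 18×90 + 17×60 + 15×20 + 14×100 = 4340.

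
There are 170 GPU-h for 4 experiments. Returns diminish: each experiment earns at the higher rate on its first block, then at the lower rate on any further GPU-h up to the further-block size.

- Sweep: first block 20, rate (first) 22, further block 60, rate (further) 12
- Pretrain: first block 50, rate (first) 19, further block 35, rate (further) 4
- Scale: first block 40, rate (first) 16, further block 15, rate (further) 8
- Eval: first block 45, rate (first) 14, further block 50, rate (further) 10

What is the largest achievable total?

Order all 8 blocks by rate: Sweep/first 22 > Pretrain/first 19 > Scale/first 16 > Eval/first 14 > Sweep/second 12 > Eval/second 10 > Scale/second 8 > Pretrain/second 4.
Sweep first at 22: fill all 20 → 150 left.
Pretrain/first (19): +50 → 100 left.
Scale/first (16): +40 → 60 left.
Fill Eval first block (45 at 14) → 15 left.
Sweep/second: +15 of 60 at 12; pool empty.
Total = 22×20 + 19×50 + 16×40 + 14×45 + 12×15 = 2840.

2840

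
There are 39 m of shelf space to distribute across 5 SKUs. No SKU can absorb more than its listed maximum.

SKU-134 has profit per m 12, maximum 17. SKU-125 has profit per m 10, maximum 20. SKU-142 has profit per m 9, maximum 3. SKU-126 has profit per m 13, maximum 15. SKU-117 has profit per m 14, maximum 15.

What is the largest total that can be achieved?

513

Highest profit per m first: SKU-117 14 > SKU-126 13 > SKU-134 12 > SKU-125 10 > SKU-142 9.
Give SKU-117 15 to hit its cap of 15 → 24 left.
Give SKU-126 15 to hit its cap of 15 → 9 left.
Only 9 left; SKU-134 takes them to reach 9.
Total = 12×9 + 13×15 + 14×15 = 513.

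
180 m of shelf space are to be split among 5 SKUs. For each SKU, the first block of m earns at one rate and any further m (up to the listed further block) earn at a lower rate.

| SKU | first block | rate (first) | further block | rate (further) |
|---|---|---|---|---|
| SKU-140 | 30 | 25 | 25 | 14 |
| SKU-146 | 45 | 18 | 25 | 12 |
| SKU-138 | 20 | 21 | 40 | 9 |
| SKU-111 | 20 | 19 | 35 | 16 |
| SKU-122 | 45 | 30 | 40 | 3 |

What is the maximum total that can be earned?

4030

Rank every tier by rate: SKU-122/T1 30 > SKU-140/T1 25 > SKU-138/T1 21 > SKU-111/T1 19 > SKU-146/T1 18 > SKU-111/T2 16 > SKU-140/T2 14 > SKU-146/T2 12 > SKU-138/T2 9 > SKU-122/T2 3.
Fill SKU-122 T1 block (45 at 30) → 135 left.
Fill SKU-140 T1 block (30 at 25) → 105 left.
Fill SKU-138 T1 block (20 at 21) → 85 left.
Fill SKU-111 T1 block (20 at 19) → 65 left.
Fill SKU-146 T1 block (45 at 18) → 20 left.
SKU-111 T2 at 16: only 20 left, fill 20.
Total = 30×45 + 25×30 + 21×20 + 19×20 + 18×45 + 16×20 = 4030.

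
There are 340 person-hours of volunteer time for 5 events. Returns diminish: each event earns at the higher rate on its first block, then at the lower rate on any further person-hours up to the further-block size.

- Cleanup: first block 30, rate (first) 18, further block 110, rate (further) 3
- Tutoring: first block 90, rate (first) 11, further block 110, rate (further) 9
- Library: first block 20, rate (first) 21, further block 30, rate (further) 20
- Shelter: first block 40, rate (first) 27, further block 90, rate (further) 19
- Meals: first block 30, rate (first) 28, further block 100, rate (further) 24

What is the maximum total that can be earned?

7590

Order all 10 blocks by rate: Meals/first 28 > Shelter/first 27 > Meals/second 24 > Library/first 21 > Library/second 20 > Shelter/second 19 > Cleanup/first 18 > Tutoring/first 11 > Tutoring/second 9 > Cleanup/second 3.
Meals first at 28: fill all 30 ; 310 left.
Shelter first at 27: fill all 40 ; 270 left.
Meals second at 24: fill all 100 ; 170 left.
Library/first (21): +20 ; 150 left.
Library/second (20): +30 ; 120 left.
Fill Shelter second block (90 at 19) ; 30 left.
Cleanup/first (18): +30 ; 0 left.
Total = 28×30 + 27×40 + 24×100 + 21×20 + 20×30 + 19×90 + 18×30 = 7590.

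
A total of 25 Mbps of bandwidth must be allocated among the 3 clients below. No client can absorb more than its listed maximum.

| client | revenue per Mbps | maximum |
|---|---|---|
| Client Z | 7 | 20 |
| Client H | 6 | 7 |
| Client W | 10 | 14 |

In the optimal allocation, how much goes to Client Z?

11

Rank by revenue per Mbps: Client W 10 > Client Z 7 > Client H 6.
Give Client W 14 to hit its cap of 14 — 11 left.
Client Z: +11 (room for 20) → 11. Pool exhausted.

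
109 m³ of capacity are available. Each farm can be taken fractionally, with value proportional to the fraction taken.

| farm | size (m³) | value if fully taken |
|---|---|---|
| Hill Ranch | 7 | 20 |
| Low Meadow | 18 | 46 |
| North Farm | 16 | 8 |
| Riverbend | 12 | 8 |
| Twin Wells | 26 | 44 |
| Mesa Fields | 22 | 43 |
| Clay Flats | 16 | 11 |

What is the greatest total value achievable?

176

Sort by value density: Hill Ranch 20/7≈2.86, Low Meadow 46/18≈2.56, Mesa Fields 43/22≈1.95, Twin Wells 44/26≈1.69, Clay Flats 11/16≈0.688, Riverbend 8/12≈0.667, North Farm 8/16≈0.5.
All 7 m³ of Hill Ranch fit (value 20) — 102 remain.
All 18 m³ of Low Meadow fit (value 46) — 84 remain.
All 22 m³ of Mesa Fields fit (value 43) — 62 remain.
Take all of Twin Wells (26 m³, value 44) — 36 m³ left.
All 16 m³ of Clay Flats fit (value 11) — 20 remain.
All 12 m³ of Riverbend fit (value 8) — 8 remain.
Only 8 m³ remain; take 8/16 of North Farm for value 8×8/16 = 4.
Total value = 176.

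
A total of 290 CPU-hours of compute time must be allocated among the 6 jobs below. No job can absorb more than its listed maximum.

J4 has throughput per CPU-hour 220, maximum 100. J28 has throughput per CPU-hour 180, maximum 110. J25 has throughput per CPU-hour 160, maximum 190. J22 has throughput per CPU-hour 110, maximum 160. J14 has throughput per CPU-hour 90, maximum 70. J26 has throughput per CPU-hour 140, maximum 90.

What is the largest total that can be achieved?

Highest throughput per CPU-hour first: J4 220 > J28 180 > J25 160 > J26 140 > J22 110 > J14 90.
J4: +100 to 100 (cap) ; 190 left.
J28: +110 to 110 (cap) ; 80 left.
Only 80 left; J25 takes them to reach 80.
Total = 220×100 + 180×110 + 160×80 = 54600.

54600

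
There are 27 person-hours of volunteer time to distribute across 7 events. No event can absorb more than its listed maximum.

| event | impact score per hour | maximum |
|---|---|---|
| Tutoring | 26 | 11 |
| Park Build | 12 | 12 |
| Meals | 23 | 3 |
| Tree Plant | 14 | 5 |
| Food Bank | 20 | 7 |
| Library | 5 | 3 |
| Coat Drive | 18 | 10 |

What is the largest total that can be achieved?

Rank by impact score per hour: Tutoring 26 > Meals 23 > Food Bank 20 > Coat Drive 18 > Tree Plant 14 > Park Build 12 > Library 5.
Give Tutoring 11 to hit its cap of 11 — 16 left.
Meals: +3 to 3 (cap) — 13 left.
Give Food Bank 7 to hit its cap of 7 — 6 left.
Coat Drive has room for 10 but only 6 remain, so it gets 6.
Total = 26×11 + 23×3 + 20×7 + 18×6 = 603.

603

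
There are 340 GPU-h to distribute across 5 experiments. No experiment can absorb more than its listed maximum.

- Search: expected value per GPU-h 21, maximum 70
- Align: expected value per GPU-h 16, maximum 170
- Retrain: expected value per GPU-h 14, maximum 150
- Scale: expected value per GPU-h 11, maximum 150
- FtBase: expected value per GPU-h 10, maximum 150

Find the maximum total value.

Highest expected value per GPU-h first: Search 21 > Align 16 > Retrain 14 > Scale 11 > FtBase 10.
Search takes 70 to reach its cap of 70 ; 270 left.
Align: +170 to 170 (cap) ; 100 left.
Retrain: +100 (room for 150) → 100. Pool exhausted.
Total = 21×70 + 16×170 + 14×100 = 5590.

5590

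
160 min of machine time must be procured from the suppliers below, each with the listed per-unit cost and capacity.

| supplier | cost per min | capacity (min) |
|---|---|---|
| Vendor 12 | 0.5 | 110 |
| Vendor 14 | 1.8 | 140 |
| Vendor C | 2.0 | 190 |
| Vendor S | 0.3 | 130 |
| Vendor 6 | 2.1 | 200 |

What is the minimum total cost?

54

Use suppliers in increasing cost order.
Vendor S at 0.3: take all 130 min ; 30 still needed.
Take 30 from Vendor 12 at 0.5 to finish.
Vendor 14, Vendor C, Vendor 6: unused.
Cost = 130×0.3 + 30×0.5 = 54.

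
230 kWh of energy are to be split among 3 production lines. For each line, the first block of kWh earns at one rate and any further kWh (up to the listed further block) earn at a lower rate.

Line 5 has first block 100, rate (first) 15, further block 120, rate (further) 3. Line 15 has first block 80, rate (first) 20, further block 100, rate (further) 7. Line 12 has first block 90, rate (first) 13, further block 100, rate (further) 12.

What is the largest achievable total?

Rank every tier by rate: Line 15/first 20 > Line 5/first 15 > Line 12/first 13 > Line 12/second 12 > Line 15/second 7 > Line 5/second 3.
Fill Line 15 first block (80 at 20) ; 150 left.
Fill Line 5 first block (100 at 15) ; 50 left.
Line 12 first at 13: only 50 left, fill 50.
Total = 20×80 + 15×100 + 13×50 = 3750.

3750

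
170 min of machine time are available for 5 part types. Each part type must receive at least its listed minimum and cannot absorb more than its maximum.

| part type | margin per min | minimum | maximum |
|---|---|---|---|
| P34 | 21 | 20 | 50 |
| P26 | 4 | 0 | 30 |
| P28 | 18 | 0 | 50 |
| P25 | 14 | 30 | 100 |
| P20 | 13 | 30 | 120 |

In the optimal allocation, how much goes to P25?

40

Meeting every minimum uses 20+0+0+30+30 = 80 min, leaving 90.
Order the part types by margin per min: P34 21 > P28 18 > P25 14 > P20 13 > P26 4.
Give P34 30 more to hit its cap of 50 ; 60 left.
P28 takes 50 more to reach its cap of 50 ; 10 left.
P25 has room for 70 more but only 10 remain, so it gets 40.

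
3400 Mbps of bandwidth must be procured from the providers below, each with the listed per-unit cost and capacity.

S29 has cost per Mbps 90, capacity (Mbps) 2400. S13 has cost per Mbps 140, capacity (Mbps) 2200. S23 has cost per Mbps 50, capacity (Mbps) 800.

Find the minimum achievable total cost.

284000

Cheapest first:
S23 at 50: take all 800 Mbps — 2600 still needed.
S29 at 90: take all 2400 Mbps — 200 still needed.
S13 (140): take the remaining 200 — done.
Cost = 800×50 + 2400×90 + 200×140 = 284000.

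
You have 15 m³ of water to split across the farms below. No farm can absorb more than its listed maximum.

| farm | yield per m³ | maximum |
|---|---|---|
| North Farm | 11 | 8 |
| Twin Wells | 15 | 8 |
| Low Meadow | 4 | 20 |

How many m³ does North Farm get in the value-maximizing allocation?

Rank by yield per m³: Twin Wells 15 > North Farm 11 > Low Meadow 4.
Twin Wells: +8 to 8 (cap) — 7 left.
Only 7 left; North Farm takes them to reach 7.

7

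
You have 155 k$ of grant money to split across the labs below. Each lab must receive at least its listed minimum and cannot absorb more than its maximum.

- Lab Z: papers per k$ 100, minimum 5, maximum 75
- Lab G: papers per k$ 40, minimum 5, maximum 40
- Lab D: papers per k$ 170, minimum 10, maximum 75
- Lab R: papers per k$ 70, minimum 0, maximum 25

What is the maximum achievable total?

Meeting every minimum uses 5+5+10+0 = 20 k$, leaving 135.
Rank by papers per k$: Lab D 170 > Lab Z 100 > Lab R 70 > Lab G 40.
Lab D takes 65 more to reach its cap of 75 ; 70 left.
Lab Z takes 70 more to reach its cap of 75 ; 0 left.
Total = 100×75 + 40×5 + 170×75 = 20450.

20450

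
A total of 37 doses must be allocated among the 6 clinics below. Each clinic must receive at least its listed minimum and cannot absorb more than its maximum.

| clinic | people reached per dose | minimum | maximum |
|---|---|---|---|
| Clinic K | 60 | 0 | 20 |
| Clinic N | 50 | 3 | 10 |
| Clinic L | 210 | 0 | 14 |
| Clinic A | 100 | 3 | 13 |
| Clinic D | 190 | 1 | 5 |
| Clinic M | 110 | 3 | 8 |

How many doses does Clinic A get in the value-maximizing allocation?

Meeting every minimum uses 0+3+0+3+1+3 = 10 doses, leaving 27.
Order the clinics by people reached per dose: Clinic L 210 > Clinic D 190 > Clinic M 110 > Clinic A 100 > Clinic K 60 > Clinic N 50.
Clinic L takes 14 more to reach its cap of 14 — 13 left.
Give Clinic D 4 more to hit its cap of 5 — 9 left.
Give Clinic M 5 more to hit its cap of 8 — 4 left.
Only 4 left; Clinic A takes them to reach 7.

7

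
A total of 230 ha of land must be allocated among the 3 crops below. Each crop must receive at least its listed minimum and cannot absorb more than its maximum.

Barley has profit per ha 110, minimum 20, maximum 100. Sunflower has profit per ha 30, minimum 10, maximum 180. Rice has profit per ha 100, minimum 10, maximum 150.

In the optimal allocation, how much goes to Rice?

120

Meeting every minimum uses 20+10+10 = 40 ha, leaving 190.
Rank by profit per ha: Barley 110 > Rice 100 > Sunflower 30.
Barley: +80 to 100 (cap) → 110 left.
Rice has room for 140 more but only 110 remain, so it gets 120.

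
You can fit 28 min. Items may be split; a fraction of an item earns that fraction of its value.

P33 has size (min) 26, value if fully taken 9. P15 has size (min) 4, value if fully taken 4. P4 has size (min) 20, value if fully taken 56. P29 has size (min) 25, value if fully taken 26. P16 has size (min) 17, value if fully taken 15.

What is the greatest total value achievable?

Sort by value density: P4 56/20≈2.8, P29 26/25≈1.04, P15 4/4≈1, P16 15/17≈0.882, P33 9/26≈0.346.
P4: take in full, 20 min for value 56 → 8 left.
8 min left: a 8/25 share of P29 gives 26×8/25 = 8.32.
Total value = 64.32.

64.32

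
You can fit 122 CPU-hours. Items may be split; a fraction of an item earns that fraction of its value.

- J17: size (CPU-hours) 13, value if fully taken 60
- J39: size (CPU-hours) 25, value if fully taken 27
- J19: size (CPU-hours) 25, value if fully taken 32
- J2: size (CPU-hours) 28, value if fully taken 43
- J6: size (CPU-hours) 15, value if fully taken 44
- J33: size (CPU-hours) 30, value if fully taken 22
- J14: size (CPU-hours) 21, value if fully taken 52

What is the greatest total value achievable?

252.6

Sort by value density: J17 60/13≈4.62, J6 44/15≈2.93, J14 52/21≈2.48, J2 43/28≈1.54, J19 32/25≈1.28, J39 27/25≈1.08, J33 22/30≈0.733.
Take all of J17 (13 CPU-hours, value 60) — 109 CPU-hours left.
All 15 CPU-hours of J6 fit (value 44) — 94 remain.
J14: take in full, 21 CPU-hours for value 52 — 73 left.
J2: take in full, 28 CPU-hours for value 43 — 45 left.
All 25 CPU-hours of J19 fit (value 32) — 20 remain.
Only 20 CPU-hours remain; take 20/25 of J39 for value 27×20/25 = 21.6.
Total value = 252.6.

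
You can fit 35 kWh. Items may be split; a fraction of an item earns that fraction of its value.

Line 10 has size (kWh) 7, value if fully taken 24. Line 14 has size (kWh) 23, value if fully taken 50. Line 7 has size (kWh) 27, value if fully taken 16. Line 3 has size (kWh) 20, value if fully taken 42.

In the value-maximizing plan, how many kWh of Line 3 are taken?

Sort by value density: Line 10 24/7≈3.43, Line 14 50/23≈2.17, Line 3 42/20≈2.1, Line 7 16/27≈0.593.
Line 10: take in full, 7 kWh for value 24 ; 28 left.
Line 14: take in full, 23 kWh for value 50 ; 5 left.
Only 5 kWh remain; take 5/20 of Line 3 for value 42×5/20 = 10.5.

5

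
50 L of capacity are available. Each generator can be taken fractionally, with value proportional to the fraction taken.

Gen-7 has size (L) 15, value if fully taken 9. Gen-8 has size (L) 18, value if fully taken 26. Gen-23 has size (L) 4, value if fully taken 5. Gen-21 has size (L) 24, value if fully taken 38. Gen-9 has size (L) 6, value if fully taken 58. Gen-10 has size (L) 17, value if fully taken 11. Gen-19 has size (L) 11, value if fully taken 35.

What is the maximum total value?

Rank by value-to-size ratio: Gen-9 58/6≈9.67, Gen-19 35/11≈3.18, Gen-21 38/24≈1.58, Gen-8 26/18≈1.44, Gen-23 5/4≈1.25, Gen-10 11/17≈0.647, Gen-7 9/15≈0.6.
Take all of Gen-9 (6 L, value 58) — 44 L left.
All 11 L of Gen-19 fit (value 35) — 33 remain.
Take all of Gen-21 (24 L, value 38) — 9 L left.
9 L left: a 9/18 share of Gen-8 gives 26×9/18 = 13.
Total value = 144.

144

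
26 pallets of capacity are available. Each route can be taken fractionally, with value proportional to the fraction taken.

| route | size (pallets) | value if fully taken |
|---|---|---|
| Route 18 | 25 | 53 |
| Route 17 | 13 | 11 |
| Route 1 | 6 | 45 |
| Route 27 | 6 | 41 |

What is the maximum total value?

Sort by value density: Route 1 45/6≈7.5, Route 27 41/6≈6.83, Route 18 53/25≈2.12, Route 17 11/13≈0.846.
All 6 pallets of Route 1 fit (value 45) ; 20 remain.
Route 27: take in full, 6 pallets for value 41 ; 14 left.
14 pallets left: a 14/25 share of Route 18 gives 53×14/25 = 29.68.
Total value = 115.68.

115.68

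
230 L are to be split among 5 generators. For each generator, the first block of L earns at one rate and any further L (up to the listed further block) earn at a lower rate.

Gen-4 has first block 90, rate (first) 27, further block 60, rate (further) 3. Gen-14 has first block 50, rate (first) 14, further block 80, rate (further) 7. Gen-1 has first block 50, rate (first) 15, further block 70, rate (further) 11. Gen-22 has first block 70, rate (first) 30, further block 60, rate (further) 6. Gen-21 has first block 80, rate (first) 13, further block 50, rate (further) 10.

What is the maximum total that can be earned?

Order all 10 blocks by rate: Gen-22/T1 30 > Gen-4/T1 27 > Gen-1/T1 15 > Gen-14/T1 14 > Gen-21/T1 13 > Gen-1/T2 11 > Gen-21/T2 10 > Gen-14/T2 7 > Gen-22/T2 6 > Gen-4/T2 3.
Gen-22 T1 at 30: fill all 70 — 160 left.
Gen-4/T1 (27): +90 — 70 left.
Gen-1 T1 at 15: fill all 50 — 20 left.
Gen-14/T1: +20 of 50 at 14; pool empty.
Total = 30×70 + 27×90 + 15×50 + 14×20 = 5560.

5560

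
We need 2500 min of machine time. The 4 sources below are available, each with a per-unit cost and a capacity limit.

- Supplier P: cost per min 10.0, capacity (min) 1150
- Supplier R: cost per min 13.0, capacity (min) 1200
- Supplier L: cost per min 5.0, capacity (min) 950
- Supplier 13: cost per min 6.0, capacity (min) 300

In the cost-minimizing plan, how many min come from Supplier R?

100

Use sources in increasing cost order.
Supplier L at 5.0: take all 950 min — 1550 still needed.
Take 300 from Supplier 13 at 6.0 — need 1250 more.
Take 1150 from Supplier P at 10.0 — need 100 more.
Supplier R (13.0): take the remaining 100 — done.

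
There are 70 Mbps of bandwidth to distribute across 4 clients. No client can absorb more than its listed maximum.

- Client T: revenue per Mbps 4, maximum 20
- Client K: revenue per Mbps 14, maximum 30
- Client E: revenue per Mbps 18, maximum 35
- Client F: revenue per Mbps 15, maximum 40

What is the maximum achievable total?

Rank by revenue per Mbps: Client E 18 > Client F 15 > Client K 14 > Client T 4.
Give Client E 35 to hit its cap of 35 ; 35 left.
Only 35 left; Client F takes them to reach 35.
Total = 18×35 + 15×35 = 1155.

1155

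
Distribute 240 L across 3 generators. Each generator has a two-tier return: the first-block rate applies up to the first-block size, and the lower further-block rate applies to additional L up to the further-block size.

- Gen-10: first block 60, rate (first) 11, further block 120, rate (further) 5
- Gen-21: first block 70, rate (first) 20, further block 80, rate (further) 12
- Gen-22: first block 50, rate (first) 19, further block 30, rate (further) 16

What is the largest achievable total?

Order all 6 blocks by rate: Gen-21/tier1 20 > Gen-22/tier1 19 > Gen-22/tier2 16 > Gen-21/tier2 12 > Gen-10/tier1 11 > Gen-10/tier2 5.
Fill Gen-21 tier1 block (70 at 20) → 170 left.
Fill Gen-22 tier1 block (50 at 19) → 120 left.
Gen-22/tier2 (16): +30 → 90 left.
Fill Gen-21 tier2 block (80 at 12) → 10 left.
10 remain; put them into Gen-10 tier1 at 11.
Total = 20×70 + 19×50 + 16×30 + 12×80 + 11×10 = 3900.

3900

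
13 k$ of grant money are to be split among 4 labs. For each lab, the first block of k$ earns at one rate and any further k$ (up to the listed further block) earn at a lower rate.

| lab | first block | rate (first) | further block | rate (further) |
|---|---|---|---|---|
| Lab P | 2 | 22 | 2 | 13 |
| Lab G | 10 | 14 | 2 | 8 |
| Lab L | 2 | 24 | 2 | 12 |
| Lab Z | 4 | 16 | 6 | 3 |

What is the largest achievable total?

226

Rank every tier by rate: Lab L/T1 24 > Lab P/T1 22 > Lab Z/T1 16 > Lab G/T1 14 > Lab P/T2 13 > Lab L/T2 12 > Lab G/T2 8 > Lab Z/T2 3.
Lab L T1 at 24: fill all 2 ; 11 left.
Lab P/T1 (22): +2 ; 9 left.
Lab Z/T1 (16): +4 ; 5 left.
5 remain; put them into Lab G T1 at 14.
Total = 24×2 + 22×2 + 16×4 + 14×5 = 226.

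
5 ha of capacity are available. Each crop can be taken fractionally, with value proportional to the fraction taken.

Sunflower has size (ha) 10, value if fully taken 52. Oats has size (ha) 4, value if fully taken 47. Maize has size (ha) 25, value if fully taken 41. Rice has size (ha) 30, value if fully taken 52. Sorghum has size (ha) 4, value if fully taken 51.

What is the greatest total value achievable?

Rank by value-to-size ratio: Sorghum 51/4≈12.8, Oats 47/4≈11.8, Sunflower 52/10≈5.2, Rice 52/30≈1.73, Maize 41/25≈1.64.
Take all of Sorghum (4 ha, value 51) — 1 ha left.
Fill the last 1 ha with part of Oats: 1/4 of it earns 11.75.
Total value = 62.75.

62.75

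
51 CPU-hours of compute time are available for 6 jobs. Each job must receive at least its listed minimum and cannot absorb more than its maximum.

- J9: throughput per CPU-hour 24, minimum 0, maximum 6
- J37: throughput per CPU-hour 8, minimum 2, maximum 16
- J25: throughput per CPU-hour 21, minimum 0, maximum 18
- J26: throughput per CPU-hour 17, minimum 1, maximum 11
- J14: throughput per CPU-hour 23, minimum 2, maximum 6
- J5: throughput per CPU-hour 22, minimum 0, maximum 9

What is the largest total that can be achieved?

1044

Meeting every minimum uses 0+2+0+1+2+0 = 5 CPU-hours, leaving 46.
Highest throughput per CPU-hour first: J9 24 > J14 23 > J5 22 > J25 21 > J26 17 > J37 8.
J9: +6 to 6 (cap) → 40 left.
J14 takes 4 more to reach its cap of 6 → 36 left.
J5 takes 9 more to reach its cap of 9 → 27 left.
J25: +18 to 18 (cap) → 9 left.
Only 9 left; J26 takes them to reach 10.
Total = 24×6 + 8×2 + 21×18 + 17×10 + 23×6 + 22×9 = 1044.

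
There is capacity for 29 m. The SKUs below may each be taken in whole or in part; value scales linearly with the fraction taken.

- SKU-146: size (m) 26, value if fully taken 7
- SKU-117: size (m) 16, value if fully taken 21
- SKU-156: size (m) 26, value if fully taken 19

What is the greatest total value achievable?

Rank by value-to-size ratio: SKU-117 21/16≈1.31, SKU-156 19/26≈0.731, SKU-146 7/26≈0.269.
Take all of SKU-117 (16 m, value 21) → 13 m left.
13 m left: a 13/26 share of SKU-156 gives 19×13/26 = 9.5.
Total value = 30.5.

30.5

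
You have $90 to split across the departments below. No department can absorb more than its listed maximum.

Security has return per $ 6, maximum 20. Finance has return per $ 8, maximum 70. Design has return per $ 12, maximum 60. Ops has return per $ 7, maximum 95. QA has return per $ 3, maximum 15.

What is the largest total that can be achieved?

960

Order the departments by return per $: Design 12 > Finance 8 > Ops 7 > Security 6 > QA 3.
Give Design 60 to hit its cap of 60 — 30 left.
Finance has room for 70 but only 30 remain, so it gets 30.
Total = 8×30 + 12×60 = 960.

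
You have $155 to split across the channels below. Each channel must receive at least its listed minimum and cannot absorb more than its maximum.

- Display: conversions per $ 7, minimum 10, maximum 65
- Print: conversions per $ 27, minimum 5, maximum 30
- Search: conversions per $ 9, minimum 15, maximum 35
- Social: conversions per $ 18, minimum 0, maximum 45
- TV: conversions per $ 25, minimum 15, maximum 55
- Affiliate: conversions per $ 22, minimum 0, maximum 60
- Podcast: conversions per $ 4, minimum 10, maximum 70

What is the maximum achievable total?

3200

Meeting every minimum uses 10+5+15+0+15+0+10 = 55 $, leaving 100.
Highest conversions per $ first: Print 27 > TV 25 > Affiliate 22 > Social 18 > Search 9 > Display 7 > Podcast 4.
Print takes 25 more to reach its cap of 30 — 75 left.
TV takes 40 more to reach its cap of 55 — 35 left.
Affiliate: +35 (room for 60) → 35. Pool exhausted.
Total = 7×10 + 27×30 + 9×15 + 25×55 + 22×35 + 4×10 = 3200.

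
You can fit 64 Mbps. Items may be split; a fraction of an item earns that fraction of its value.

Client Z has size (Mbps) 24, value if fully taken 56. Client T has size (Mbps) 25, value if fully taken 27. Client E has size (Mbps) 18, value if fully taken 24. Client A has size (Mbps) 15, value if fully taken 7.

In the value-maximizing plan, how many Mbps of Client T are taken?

22

Best value per unit of size first: Client Z 56/24≈2.33, Client E 24/18≈1.33, Client T 27/25≈1.08, Client A 7/15≈0.467.
All 24 Mbps of Client Z fit (value 56) → 40 remain.
Take all of Client E (18 Mbps, value 24) → 22 Mbps left.
22 Mbps left: a 22/25 share of Client T gives 27×22/25 = 23.76.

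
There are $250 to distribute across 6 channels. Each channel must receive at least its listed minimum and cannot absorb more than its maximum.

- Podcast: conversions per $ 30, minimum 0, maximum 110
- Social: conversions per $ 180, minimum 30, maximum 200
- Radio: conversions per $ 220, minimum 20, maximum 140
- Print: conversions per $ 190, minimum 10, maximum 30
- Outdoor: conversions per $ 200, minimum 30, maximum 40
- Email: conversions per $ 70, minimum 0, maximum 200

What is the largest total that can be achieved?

51700

Meeting every minimum uses 0+30+20+10+30+0 = 90 $, leaving 160.
Order the channels by conversions per $: Radio 220 > Outdoor 200 > Print 190 > Social 180 > Email 70 > Podcast 30.
Radio: +120 to 140 (cap) ; 40 left.
Outdoor takes 10 more to reach its cap of 40 ; 30 left.
Print: +20 to 30 (cap) ; 10 left.
Social: +10 (room for 170) → 40. Pool exhausted.
Total = 180×40 + 220×140 + 190×30 + 200×40 = 51700.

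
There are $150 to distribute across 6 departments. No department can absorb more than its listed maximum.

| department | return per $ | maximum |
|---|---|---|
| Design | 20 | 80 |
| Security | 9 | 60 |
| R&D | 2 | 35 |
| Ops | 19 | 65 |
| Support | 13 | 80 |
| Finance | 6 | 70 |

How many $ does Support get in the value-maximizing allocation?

Highest return per $ first: Design 20 > Ops 19 > Support 13 > Security 9 > Finance 6 > R&D 2.
Give Design 80 to hit its cap of 80 — 70 left.
Give Ops 65 to hit its cap of 65 — 5 left.
Only 5 left; Support takes them to reach 5.

5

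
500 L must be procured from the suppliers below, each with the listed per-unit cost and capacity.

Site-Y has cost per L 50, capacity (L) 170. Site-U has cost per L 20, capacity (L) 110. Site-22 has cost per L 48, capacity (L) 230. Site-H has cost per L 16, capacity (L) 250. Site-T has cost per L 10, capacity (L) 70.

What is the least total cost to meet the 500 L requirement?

10260

Fill from the cheapest supplier first.
Take 70 from Site-T at 10 ; need 430 more.
Site-H (16): use full 250 ; 180 L to go.
Site-U (20): use full 110 ; 70 L to go.
Take 70 from Site-22 at 48 to finish.
Site-Y: unused.
Cost = 70×10 + 250×16 + 110×20 + 70×48 = 10260.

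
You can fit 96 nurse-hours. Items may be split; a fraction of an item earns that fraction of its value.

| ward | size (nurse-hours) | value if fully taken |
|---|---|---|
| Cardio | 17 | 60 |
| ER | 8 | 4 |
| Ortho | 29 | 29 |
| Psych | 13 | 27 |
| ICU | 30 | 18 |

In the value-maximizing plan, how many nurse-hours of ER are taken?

Sort by value density: Cardio 60/17≈3.53, Psych 27/13≈2.08, Ortho 29/29≈1, ICU 18/30≈0.6, ER 4/8≈0.5.
All 17 nurse-hours of Cardio fit (value 60) ; 79 remain.
All 13 nurse-hours of Psych fit (value 27) ; 66 remain.
All 29 nurse-hours of Ortho fit (value 29) ; 37 remain.
ICU: take in full, 30 nurse-hours for value 18 ; 7 left.
Fill the last 7 nurse-hours with part of ER: 7/8 of it earns 3.5.

7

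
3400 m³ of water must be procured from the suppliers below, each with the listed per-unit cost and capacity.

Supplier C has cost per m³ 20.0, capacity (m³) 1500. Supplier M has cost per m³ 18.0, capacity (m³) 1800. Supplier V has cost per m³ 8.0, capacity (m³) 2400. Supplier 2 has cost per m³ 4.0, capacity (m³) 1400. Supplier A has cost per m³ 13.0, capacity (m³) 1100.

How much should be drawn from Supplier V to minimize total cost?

Cheapest first:
Supplier 2 at 4.0: take all 1400 m³ → 2000 still needed.
Supplier V at 8.0: take 2000 of its 2400 → requirement met.
Supplier A, Supplier M, Supplier C: unused.

2000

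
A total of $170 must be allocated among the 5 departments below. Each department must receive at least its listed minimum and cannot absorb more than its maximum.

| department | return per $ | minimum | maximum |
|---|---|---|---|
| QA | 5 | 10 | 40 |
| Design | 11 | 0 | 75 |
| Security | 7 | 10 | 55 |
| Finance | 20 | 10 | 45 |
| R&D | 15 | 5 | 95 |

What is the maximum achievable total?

Meeting every minimum uses 10+0+10+10+5 = 35 $, leaving 135.
Rank by return per $: Finance 20 > R&D 15 > Design 11 > Security 7 > QA 5.
Finance takes 35 more to reach its cap of 45 → 100 left.
R&D takes 90 more to reach its cap of 95 → 10 left.
Design: +10 (room for 75) → 10. Pool exhausted.
Total = 5×10 + 11×10 + 7×10 + 20×45 + 15×95 = 2555.

2555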